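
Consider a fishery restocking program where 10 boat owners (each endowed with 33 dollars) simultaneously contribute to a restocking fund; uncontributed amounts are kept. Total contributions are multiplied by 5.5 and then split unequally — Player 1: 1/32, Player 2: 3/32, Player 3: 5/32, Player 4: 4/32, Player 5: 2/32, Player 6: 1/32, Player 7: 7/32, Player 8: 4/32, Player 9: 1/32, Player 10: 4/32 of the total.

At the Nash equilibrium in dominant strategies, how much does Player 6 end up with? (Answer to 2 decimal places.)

38.67 dollars

For player j, contributing a unit is worthwhile iff 5.5 × (j's share) ≥ 1, i.e. iff j's share is at least 0.1818.
Only Player 7 (7/32) clears that bar, contributing 33; the remaining 9 contribute 0. Total contributed: 33.
Player 6 keeps 33 and receives 5.5 × 33 × 1/32 = 5.67 from the restocking fund, for a payoff of 38.67.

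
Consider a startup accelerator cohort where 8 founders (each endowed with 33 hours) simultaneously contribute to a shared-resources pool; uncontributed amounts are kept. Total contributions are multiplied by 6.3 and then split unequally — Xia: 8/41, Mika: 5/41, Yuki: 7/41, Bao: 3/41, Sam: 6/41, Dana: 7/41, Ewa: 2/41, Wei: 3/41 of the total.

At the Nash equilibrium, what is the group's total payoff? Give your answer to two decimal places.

Each unit j contributes comes back to j as 6.3 × (j's share), so j prefers to contribute only if that share exceeds 1/6.3 = 0.1587; otherwise keeping the unit dominates.
Xia, Yuki and Dana clear that bar, contributing 33 each; the remaining 5 contribute 0. Total contributed: 99.
The shared-resources pool pays out 6.3 × 99 = 623.70 in total (split across the unequal shares, but the aggregate is all that matters for the group sum).
The 5 free-riders keep 33 each, adding 165. Group total = 165 + 623.70 = 788.70.

788.70 hours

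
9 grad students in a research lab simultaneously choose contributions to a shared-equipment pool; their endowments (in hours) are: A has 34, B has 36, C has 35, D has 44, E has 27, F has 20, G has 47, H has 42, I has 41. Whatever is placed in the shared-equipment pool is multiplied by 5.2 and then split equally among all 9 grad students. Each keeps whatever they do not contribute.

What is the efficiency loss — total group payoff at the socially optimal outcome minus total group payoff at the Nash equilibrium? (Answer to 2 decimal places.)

1369.20 hours

The private return per contributed unit is 5.2/9 = 0.5778 < 1 for every player regardless of endowment, so the Nash equilibrium is zero contribution and the group total is Σ E_j = 34 + 36 + 35 + 44 + 27 + 20 + 47 + 42 + 41 = 326.
Each contributed unit returns 5.200 to the group, so the social optimum is full contribution by everyone: group total = 5.200 × 326 = 1695.20.
Efficiency loss = (5.200 − 1) × 326 = 1369.20.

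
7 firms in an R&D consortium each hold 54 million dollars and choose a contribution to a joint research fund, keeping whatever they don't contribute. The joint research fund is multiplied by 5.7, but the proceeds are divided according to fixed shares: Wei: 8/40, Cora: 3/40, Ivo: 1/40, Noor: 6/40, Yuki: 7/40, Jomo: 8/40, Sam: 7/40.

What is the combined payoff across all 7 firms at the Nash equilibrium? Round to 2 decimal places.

Player j's private return per contributed unit is 5.7 × (j's share). Contributing is weakly dominant for j when that share is at least 1/5.7 = 0.1754, and contributing 0 is dominant otherwise.
The shares above 0.1754 belong to Wei and Jomo, contributing 54 each; the remaining 5 contribute 0. Total contributed: 108.
The joint research fund pays out 5.7 × 108 = 615.60 in total (split across the unequal shares, but the aggregate is all that matters for the group sum).
The 5 free-riders keep 54 each, adding 270. Group total = 270 + 615.60 = 885.60.

885.60 million dollars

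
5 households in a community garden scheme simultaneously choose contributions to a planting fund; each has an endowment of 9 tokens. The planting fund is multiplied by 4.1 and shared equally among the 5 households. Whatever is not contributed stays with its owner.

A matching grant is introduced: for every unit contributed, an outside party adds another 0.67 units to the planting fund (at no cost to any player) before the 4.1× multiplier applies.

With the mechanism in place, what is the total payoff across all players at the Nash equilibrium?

308.12 tokens

Under the mechanism each unit contributed yields 4.1 × 1.67 / 5 = 1.3694 back to its contributor per unit of net cost, which exceeds 1, making full contribution the dominant choice for everyone.
At the Nash equilibrium everyone contributes 9. Group total payoff = 4.1 × 1.67 × 45 = 308.12.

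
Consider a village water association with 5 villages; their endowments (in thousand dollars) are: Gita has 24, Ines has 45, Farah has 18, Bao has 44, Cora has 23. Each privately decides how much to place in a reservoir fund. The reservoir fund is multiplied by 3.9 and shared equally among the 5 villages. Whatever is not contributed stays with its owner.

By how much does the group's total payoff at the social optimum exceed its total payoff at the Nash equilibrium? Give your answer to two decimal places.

446.60 thousand dollars

The private return per contributed unit is 3.9/5 = 0.7800 < 1 for every player regardless of endowment, so the Nash equilibrium is zero contribution and the group total is Σ E_j = 24 + 45 + 18 + 44 + 23 = 154.
Each contributed unit returns 3.900 to the group, so the social optimum is full contribution by everyone: group total = 3.900 × 154 = 600.60.
Efficiency loss = (3.900 − 1) × 154 = 446.60.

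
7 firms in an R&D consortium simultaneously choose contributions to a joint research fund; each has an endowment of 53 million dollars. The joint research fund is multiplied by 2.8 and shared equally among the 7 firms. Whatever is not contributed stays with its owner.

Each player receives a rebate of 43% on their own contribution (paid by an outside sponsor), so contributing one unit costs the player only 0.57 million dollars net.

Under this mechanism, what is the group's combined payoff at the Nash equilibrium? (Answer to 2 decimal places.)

371.00 million dollars

Even with the mechanism, each unit contributed returns only (2.8/7) / 0.57 = 0.7018 per unit of net cost, so contributing nothing is still dominant.
At the Nash equilibrium no one contributes; group total payoff = 7 × 53 = 371.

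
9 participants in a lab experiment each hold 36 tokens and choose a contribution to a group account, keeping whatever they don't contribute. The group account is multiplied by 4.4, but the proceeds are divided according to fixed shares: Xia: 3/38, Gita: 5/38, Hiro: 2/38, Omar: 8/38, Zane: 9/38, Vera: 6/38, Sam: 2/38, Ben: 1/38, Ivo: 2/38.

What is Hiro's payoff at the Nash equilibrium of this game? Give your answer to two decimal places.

44.34 tokens

A player with share s gets back 4.4·s per unit contributed, so full contribution is dominant for anyone with s > 1/4.4 = 0.2273 and zero contribution is dominant for anyone below.
The only share above 0.2273 is Zane's 9/38, contributing 36; the remaining 8 contribute 0. Total contributed: 36.
Hiro keeps 36 and receives 4.4 × 36 × 2/38 = 8.34 from the group account, for a payoff of 44.34.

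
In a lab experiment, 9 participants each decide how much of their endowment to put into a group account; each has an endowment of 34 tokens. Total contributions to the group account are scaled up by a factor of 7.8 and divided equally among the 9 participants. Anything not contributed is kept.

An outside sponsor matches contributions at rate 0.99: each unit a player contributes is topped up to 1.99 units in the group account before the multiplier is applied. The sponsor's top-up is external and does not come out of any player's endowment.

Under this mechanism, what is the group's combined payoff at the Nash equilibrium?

4749.73 tokens

With the mechanism, a contributed unit returns 7.8 × 1.99 / 9 = 1.7247 per unit of net cost to the contributor — now above 1 — so contributing fully is weakly dominant for every player.
At the Nash equilibrium everyone contributes 34. Group total payoff = 7.8 × 1.99 × 306 = 4749.73.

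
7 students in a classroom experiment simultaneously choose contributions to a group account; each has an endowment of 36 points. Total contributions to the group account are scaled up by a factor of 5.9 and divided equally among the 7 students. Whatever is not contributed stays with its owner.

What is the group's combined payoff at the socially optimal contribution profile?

1486.80 points

Each contributed unit returns 5.900 to the group as a whole (0.8429 to each of 7 players), which exceeds 1, so the social optimum is full contribution: group total = 5.900 × 252 = 1486.80.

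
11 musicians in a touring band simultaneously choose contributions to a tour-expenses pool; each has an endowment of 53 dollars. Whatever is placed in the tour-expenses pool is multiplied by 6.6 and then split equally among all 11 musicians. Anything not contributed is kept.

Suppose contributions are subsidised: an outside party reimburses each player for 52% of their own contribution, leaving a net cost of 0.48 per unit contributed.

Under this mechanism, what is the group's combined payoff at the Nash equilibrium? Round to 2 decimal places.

Under the mechanism each unit contributed yields (6.6/11) / 0.48 = 1.2500 back to its contributor per unit of net cost, which exceeds 1, making full contribution the dominant choice for everyone.
At the Nash equilibrium everyone contributes 53. Group total payoff = 11 × (53 × 0.52 + 6.6 × 53) = 4150.96.

4150.96 dollars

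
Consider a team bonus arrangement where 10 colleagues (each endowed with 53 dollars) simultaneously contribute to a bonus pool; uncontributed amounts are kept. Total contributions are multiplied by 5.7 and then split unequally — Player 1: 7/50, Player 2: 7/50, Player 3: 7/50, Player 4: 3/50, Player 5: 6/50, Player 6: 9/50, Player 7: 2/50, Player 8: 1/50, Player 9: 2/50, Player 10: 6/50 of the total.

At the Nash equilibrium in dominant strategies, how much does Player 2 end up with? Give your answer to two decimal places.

A player with share s gets back 5.7·s per unit contributed, so full contribution is dominant for anyone with s > 1/5.7 = 0.1754 and zero contribution is dominant for anyone below.
The only share above 0.1754 is Player 6's 9/50, contributing 53; the remaining 9 contribute 0. Total contributed: 53.
Player 2 keeps 53 and receives 5.7 × 53 × 7/50 = 42.29 from the bonus pool, for a payoff of 95.29.

95.29 dollars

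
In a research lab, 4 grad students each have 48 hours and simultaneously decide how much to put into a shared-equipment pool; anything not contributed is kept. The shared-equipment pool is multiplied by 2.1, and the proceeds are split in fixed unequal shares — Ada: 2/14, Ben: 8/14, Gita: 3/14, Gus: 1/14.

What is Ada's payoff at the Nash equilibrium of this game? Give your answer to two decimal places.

For player j, contributing a unit is worthwhile iff 2.1 × (j's share) ≥ 1, i.e. iff j's share is at least 0.4762.
The only share above 0.4762 is Ben's 8/14, contributing 48; the remaining 3 contribute 0. Total contributed: 48.
Ada keeps 48 and receives 2.1 × 48 × 2/14 = 14.40 from the shared-equipment pool, for a payoff of 62.40.

62.40 hours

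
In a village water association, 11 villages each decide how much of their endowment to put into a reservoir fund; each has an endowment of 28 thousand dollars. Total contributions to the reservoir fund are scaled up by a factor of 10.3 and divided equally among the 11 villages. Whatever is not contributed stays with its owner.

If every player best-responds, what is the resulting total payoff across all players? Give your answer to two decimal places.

308.00 thousand dollars

Each contributed unit returns 10.3/11 = 0.9364 to its contributor — below 1 — so contributing 0 is dominant for every player. At the Nash equilibrium everyone keeps their 28, and the group total is 11 × 28 = 308.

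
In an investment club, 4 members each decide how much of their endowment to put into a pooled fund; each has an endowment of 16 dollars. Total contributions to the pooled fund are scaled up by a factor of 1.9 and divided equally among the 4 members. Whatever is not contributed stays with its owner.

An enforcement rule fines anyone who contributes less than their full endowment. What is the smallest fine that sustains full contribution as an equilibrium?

Given the others contribute fully, the best deviation is to contribute 0 (any partial contribution still incurs the fine and gives up units whose private return 0.4750 is below 1).
Deviating from 16 to 0 saves 16 dollars but forfeits the deviator's share of the drop in the pooled fund: 1.9/4 × 16 = 7.60.
So the deviation gain is 16 − 7.60 = 8.40, and the fine must be at least 8.40 dollars to wipe it out.

8.40 dollars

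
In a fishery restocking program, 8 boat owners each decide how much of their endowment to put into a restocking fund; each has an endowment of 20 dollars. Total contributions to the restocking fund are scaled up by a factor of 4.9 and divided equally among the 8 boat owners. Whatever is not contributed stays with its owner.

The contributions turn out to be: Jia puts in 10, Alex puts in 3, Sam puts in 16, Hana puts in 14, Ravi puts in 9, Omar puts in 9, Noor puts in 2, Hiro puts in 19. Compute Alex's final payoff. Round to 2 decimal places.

Total contributed: 10 + 3 + 16 + 14 + 9 + 9 + 2 + 19 = 82.
Each receives 4.9 × 82 / 8 = 50.23 from the restocking fund.
Alex keeps 20 − 3 = 17, so Alex's payoff is 17 + 50.23 = 67.23.

67.23 dollars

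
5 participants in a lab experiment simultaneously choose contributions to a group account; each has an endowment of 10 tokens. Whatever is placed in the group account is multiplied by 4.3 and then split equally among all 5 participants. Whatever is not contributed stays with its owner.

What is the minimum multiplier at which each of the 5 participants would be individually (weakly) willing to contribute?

5

A contributed unit returns (multiplier)/5 to its contributor.
This reaches 1 exactly when the multiplier is 5.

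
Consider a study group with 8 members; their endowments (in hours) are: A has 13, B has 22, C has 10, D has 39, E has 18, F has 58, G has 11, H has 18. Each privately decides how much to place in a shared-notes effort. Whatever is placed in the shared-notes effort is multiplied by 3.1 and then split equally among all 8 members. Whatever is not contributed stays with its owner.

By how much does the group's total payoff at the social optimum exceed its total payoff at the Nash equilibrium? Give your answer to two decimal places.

396.90 hours

The private return per contributed unit is 3.1/8 = 0.3875 < 1 for every player regardless of endowment, so the Nash equilibrium is zero contribution and the group total is Σ E_j = 13 + 22 + 10 + 39 + 18 + 58 + 11 + 18 = 189.
Each contributed unit returns 3.100 to the group, so the social optimum is full contribution by everyone: group total = 3.100 × 189 = 585.90.
Efficiency loss = (3.100 − 1) × 189 = 396.90.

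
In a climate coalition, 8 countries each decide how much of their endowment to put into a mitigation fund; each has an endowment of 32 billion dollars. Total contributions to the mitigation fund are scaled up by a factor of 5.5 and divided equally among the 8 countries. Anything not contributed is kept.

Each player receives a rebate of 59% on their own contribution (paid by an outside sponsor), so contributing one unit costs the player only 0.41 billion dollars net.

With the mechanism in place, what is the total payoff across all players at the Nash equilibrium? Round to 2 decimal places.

1559.04 billion dollars

Under the mechanism each unit contributed yields (5.5/8) / 0.41 = 1.6768 back to its contributor per unit of net cost, which exceeds 1, making full contribution the dominant choice for everyone.
So the Nash equilibrium is full contribution by all 8; the group earns 8 × (32 × 0.59 + 5.5 × 32) = 1559.04.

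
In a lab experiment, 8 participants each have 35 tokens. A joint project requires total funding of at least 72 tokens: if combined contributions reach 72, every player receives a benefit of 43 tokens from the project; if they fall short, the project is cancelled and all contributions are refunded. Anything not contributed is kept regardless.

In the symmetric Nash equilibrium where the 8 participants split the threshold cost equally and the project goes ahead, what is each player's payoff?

Equal share of the threshold: 72/8 = 9.
At this profile no one gains by cutting their contribution: any cut drops the total below 72, the project is cancelled, contributions are refunded, and the deviator ends with 35, which is less than 35 − 9 + 43 = 69. Contributing more than 9 just wastes the excess. So contributing exactly 9 is a best response.
Each player's payoff: 35 − 9 + 43 = 69.

69 tokens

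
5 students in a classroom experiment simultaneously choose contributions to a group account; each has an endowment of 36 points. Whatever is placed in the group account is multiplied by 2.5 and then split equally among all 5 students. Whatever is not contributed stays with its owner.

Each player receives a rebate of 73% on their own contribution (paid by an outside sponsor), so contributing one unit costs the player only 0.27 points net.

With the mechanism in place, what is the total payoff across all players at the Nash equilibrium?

581.40 points

With the mechanism, a contributed unit returns (2.5/5) / 0.27 = 1.8519 per unit of net cost to the contributor — now above 1 — so contributing fully is weakly dominant for every player.
At the Nash equilibrium everyone contributes 36. Group total payoff = 5 × (36 × 0.73 + 2.5 × 36) = 581.40.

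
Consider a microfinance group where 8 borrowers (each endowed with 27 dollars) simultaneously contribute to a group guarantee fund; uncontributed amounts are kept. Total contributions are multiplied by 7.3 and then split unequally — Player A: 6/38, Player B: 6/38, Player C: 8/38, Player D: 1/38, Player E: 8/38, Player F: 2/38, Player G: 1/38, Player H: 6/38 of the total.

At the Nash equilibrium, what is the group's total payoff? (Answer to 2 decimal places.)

1066.50 dollars

Each unit j contributes comes back to j as 7.3 × (j's share), so j prefers to contribute only if that share exceeds 1/7.3 = 0.1370; otherwise keeping the unit dominates.
The shares above 0.1370 belong to Player A, Player B, Player C, Player E and Player H, contributing 27 each; the remaining 3 contribute 0. Total contributed: 135.
The group guarantee fund pays out 7.3 × 135 = 985.50 in total (split across the unequal shares, but the aggregate is all that matters for the group sum).
The 3 free-riders keep 27 each, adding 81. Group total = 81 + 985.50 = 1066.50.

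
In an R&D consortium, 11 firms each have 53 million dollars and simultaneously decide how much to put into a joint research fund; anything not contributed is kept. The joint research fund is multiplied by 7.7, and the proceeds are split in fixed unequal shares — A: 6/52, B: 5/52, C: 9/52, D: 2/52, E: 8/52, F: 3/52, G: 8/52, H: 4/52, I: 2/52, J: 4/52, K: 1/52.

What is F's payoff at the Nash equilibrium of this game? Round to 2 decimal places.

Player j's private return per contributed unit is 7.7 × (j's share). Contributing is weakly dominant for j when that share is at least 1/7.7 = 0.1299, and contributing 0 is dominant otherwise.
C, E and G are above the threshold, contributing 53 each; the remaining 8 contribute 0. Total contributed: 159.
F keeps 53 and receives 7.7 × 159 × 3/52 = 70.63 from the joint research fund, for a payoff of 123.63.

123.63 million dollars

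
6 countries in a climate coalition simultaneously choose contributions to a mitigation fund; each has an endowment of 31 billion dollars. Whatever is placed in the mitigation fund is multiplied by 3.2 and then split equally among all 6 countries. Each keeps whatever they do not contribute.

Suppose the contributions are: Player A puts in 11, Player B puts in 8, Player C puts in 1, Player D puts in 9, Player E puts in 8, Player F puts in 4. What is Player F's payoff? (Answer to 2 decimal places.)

48.87 billion dollars

Total contributed: 11 + 8 + 1 + 9 + 8 + 4 = 41.
Each receives 3.2 × 41 / 6 = 21.87 from the mitigation fund.
Player F keeps 31 − 4 = 27, so Player F's payoff is 27 + 21.87 = 48.87.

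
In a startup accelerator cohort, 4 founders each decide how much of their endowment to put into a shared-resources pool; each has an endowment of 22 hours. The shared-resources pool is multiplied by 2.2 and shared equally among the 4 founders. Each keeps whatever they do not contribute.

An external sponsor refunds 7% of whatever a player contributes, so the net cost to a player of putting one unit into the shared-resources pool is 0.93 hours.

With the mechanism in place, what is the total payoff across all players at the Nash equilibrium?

With the mechanism, a contributed unit returns (2.2/4) / 0.93 = 0.5914 per unit of net cost — still below 1 — so contributing 0 remains dominant for every player.
At the Nash equilibrium no one contributes; group total payoff = 4 × 22 = 88.

88.00 hours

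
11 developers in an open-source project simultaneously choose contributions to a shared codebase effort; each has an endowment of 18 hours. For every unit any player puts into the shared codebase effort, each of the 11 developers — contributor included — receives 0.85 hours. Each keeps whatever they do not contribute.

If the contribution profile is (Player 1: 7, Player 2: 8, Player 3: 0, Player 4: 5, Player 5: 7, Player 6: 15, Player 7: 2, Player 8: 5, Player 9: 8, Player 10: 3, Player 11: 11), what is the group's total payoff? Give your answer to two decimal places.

790.85 hours

Total contributed: 7 + 8 + 0 + 5 + 7 + 15 + 2 + 5 + 8 + 3 + 11 = 71; total kept: 11 × 18 − 71 = 127.
The shared codebase effort pays out 0.85 × 11 × 71 = 663.85 in aggregate.
Group total = 127 + 663.85 = 790.85.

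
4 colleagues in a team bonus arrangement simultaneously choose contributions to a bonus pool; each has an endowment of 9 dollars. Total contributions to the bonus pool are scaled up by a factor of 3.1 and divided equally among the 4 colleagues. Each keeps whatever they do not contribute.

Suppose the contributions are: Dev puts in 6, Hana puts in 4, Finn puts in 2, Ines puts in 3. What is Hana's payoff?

16.63 dollars

Total contributed: 6 + 4 + 2 + 3 = 15.
Each receives 3.1 × 15 / 4 = 11.63 from the bonus pool.
Hana keeps 9 − 4 = 5, so Hana's payoff is 5 + 11.63 = 16.63.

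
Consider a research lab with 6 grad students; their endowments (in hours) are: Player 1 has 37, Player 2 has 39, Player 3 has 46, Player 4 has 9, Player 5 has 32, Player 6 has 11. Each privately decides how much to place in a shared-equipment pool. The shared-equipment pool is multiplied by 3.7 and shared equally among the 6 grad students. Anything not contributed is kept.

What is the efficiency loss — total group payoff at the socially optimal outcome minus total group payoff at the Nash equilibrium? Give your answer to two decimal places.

The private return per contributed unit is 3.7/6 = 0.6167 < 1 for every player regardless of endowment, so the Nash equilibrium is zero contribution and the group total is Σ E_j = 37 + 39 + 46 + 9 + 32 + 11 = 174.
Each contributed unit returns 3.700 to the group, so the social optimum is full contribution by everyone: group total = 3.700 × 174 = 643.80.
Efficiency loss = (3.700 − 1) × 174 = 469.80.

469.80 hours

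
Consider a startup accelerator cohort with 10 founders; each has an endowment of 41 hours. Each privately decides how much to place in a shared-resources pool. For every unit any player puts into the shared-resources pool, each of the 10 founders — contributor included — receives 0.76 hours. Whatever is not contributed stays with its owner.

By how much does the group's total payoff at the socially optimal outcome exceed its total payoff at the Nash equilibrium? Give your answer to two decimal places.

2706.00 hours

The private return per contributed unit is 0.76 < 1, so contributing 0 is dominant for every player. At the Nash equilibrium everyone keeps their 41, and the group total is 10 × 41 = 410.
Each contributed unit returns 7.600 to the group as a whole (0.76 to each of 10 players), which exceeds 1, so the social optimum is full contribution: group total = 7.600 × 410 = 3116.00.
Efficiency loss = 3116.00 − 410 = 2706.00.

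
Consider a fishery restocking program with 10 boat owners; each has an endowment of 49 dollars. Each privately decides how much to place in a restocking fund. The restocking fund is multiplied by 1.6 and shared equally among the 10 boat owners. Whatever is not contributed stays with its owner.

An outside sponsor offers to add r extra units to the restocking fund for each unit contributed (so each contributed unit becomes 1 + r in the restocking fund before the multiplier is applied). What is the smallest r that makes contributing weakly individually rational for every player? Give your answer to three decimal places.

With matching at rate r, one contributed unit becomes (1 + r) in the restocking fund and returns 1.6 × (1 + r) / 10 to the contributor.
Setting this equal to 1: 1 + r = 10/1.6 = 6.2500.
So the minimum matching rate is r = 6.2500 − 1 = 5.250.

5.250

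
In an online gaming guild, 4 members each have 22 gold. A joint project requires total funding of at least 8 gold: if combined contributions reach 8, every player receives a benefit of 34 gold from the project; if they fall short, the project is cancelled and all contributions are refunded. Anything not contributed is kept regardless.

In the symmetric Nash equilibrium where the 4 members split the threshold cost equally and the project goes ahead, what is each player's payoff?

Equal share of the threshold: 8/4 = 2.
At this profile no one gains by cutting their contribution: any cut drops the total below 8, the project is cancelled, contributions are refunded, and the deviator ends with 22, which is less than 22 − 2 + 34 = 54. Contributing more than 2 just wastes the excess. So contributing exactly 2 is a best response.
Each player's payoff: 22 − 2 + 34 = 54.

54 gold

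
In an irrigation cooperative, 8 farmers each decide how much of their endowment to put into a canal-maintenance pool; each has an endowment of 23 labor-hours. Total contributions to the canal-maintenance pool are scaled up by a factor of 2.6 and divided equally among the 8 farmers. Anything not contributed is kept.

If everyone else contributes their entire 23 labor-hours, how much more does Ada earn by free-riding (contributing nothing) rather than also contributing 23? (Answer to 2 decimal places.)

Switching from a contribution of 23 to 0 lets Ada keep an extra 23 labor-hours, but lowers the canal-maintenance pool by 23, which costs Ada their own share of that drop: 2.6/8 × 23 = 7.47.
Net gain = 23 − 7.47 = 15.53. The private return per contributed unit (0.3250) is below 1, so free-riding is indeed the best response regardless of what the others do.

15.53 labor-hours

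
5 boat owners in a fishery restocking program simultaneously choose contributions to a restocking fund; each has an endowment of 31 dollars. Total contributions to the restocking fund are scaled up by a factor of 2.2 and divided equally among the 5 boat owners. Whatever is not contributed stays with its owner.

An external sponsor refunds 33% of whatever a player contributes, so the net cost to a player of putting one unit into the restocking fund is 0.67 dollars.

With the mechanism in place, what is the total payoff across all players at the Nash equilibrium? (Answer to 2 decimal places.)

The effective private return is (2.2/5) / 0.67 = 0.6567, which is still under 1, so the mechanism doesn't change anyone's dominant strategy: zero contribution.
At the Nash equilibrium no one contributes; group total payoff = 5 × 31 = 155.

155.00 dollars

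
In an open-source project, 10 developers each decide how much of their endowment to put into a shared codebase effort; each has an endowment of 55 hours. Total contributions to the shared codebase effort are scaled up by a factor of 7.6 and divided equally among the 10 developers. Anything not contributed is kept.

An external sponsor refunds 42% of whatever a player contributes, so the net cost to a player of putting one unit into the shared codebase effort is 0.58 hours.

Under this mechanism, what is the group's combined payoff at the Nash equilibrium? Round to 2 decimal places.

4411.00 hours

The effective private return per unit is now (7.6/10) / 0.58 = 1.3103 > 1, so every player's dominant strategy flips to full contribution.
So the Nash equilibrium is full contribution by all 10; the group earns 10 × (55 × 0.42 + 7.6 × 55) = 4411.00.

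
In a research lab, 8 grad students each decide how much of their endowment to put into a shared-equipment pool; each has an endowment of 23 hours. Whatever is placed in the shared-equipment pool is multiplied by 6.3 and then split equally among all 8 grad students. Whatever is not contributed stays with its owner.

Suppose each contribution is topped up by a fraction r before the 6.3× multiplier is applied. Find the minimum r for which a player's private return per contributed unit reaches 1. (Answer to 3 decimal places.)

0.270

With matching at rate r, one contributed unit becomes (1 + r) in the shared-equipment pool and returns 6.3 × (1 + r) / 8 to the contributor.
Setting this equal to 1: 1 + r = 8/6.3 = 1.2698.
So the minimum matching rate is r = 1.2698 − 1 = 0.270.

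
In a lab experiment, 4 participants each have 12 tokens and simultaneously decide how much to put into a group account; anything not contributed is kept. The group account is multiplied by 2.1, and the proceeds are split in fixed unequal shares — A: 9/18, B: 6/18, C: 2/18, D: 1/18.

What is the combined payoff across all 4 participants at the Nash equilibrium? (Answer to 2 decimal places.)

Each unit j contributes comes back to j as 2.1 × (j's share), so j prefers to contribute only if that share exceeds 1/2.1 = 0.4762; otherwise keeping the unit dominates.
The only share above 0.4762 is A's 9/18, contributing 12; the remaining 3 contribute 0. Total contributed: 12.
The group account pays out 2.1 × 12 = 25.20 in total (split across the unequal shares, but the aggregate is all that matters for the group sum).
The 3 free-riders keep 12 each, adding 36. Group total = 36 + 25.20 = 61.20.

61.20 tokens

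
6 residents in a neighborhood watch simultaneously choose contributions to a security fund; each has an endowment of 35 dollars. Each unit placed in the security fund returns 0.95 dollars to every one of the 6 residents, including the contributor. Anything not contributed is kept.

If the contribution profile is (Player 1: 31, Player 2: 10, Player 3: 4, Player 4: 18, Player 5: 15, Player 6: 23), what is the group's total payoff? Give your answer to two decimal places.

Total contributed: 31 + 10 + 4 + 18 + 15 + 23 = 101; total kept: 6 × 35 − 101 = 109.
The security fund pays out 0.95 × 6 × 101 = 575.70 in aggregate.
Group total = 109 + 575.70 = 684.70.

684.70 dollars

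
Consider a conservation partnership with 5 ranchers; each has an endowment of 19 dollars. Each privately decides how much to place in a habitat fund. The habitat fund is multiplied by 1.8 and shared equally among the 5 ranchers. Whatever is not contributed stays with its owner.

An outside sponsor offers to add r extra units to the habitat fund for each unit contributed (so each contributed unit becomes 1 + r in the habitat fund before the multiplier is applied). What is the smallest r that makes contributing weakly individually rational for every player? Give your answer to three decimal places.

1.778

With matching at rate r, one contributed unit becomes (1 + r) in the habitat fund and returns 1.8 × (1 + r) / 5 to the contributor.
Setting this equal to 1: 1 + r = 5/1.8 = 2.7778.
So the minimum matching rate is r = 2.7778 − 1 = 1.778.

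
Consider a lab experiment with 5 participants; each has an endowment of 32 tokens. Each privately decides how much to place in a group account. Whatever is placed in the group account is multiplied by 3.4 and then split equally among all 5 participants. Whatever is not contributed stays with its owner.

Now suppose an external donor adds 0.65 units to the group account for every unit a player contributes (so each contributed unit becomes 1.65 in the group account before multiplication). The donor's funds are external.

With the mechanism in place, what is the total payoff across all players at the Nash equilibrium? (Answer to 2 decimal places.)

Under the mechanism each unit contributed yields 3.4 × 1.65 / 5 = 1.1220 back to its contributor per unit of net cost, which exceeds 1, making full contribution the dominant choice for everyone.
So the Nash equilibrium is full contribution by all 5; the group earns 3.4 × 1.65 × 160 = 897.60.

897.60 tokens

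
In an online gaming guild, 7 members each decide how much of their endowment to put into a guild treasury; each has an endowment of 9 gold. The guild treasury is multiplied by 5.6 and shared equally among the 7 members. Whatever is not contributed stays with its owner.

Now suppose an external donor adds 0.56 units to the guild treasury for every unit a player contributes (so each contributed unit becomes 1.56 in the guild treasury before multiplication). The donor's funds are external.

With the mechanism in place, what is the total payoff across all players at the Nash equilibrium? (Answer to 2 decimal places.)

Under the mechanism each unit contributed yields 5.6 × 1.56 / 7 = 1.2480 back to its contributor per unit of net cost, which exceeds 1, making full contribution the dominant choice for everyone.
So the Nash equilibrium is full contribution by all 7; the group earns 5.6 × 1.56 × 63 = 550.37.

550.37 gold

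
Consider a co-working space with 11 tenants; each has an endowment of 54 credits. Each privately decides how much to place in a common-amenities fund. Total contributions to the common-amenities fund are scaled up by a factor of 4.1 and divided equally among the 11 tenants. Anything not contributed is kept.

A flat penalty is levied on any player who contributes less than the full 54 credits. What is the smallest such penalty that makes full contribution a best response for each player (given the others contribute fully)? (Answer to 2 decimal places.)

33.87 credits

Given the others contribute fully, the best deviation is to contribute 0 (any partial contribution still incurs the fine and gives up units whose private return 0.3727 is below 1).
Deviating from 54 to 0 saves 54 credits but forfeits the deviator's share of the drop in the common-amenities fund: 4.1/11 × 54 = 20.13.
So the deviation gain is 54 − 20.13 = 33.87, and the fine must be at least 33.87 credits to wipe it out.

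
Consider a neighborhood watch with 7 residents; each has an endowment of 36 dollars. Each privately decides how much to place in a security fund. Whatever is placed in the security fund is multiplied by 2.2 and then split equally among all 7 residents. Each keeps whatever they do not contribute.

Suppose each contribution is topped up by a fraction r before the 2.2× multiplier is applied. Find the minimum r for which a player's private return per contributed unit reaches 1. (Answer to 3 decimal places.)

2.182

With matching at rate r, one contributed unit becomes (1 + r) in the security fund and returns 2.2 × (1 + r) / 7 to the contributor.
Setting this equal to 1: 1 + r = 7/2.2 = 3.1818.
So the minimum matching rate is r = 3.1818 − 1 = 2.182.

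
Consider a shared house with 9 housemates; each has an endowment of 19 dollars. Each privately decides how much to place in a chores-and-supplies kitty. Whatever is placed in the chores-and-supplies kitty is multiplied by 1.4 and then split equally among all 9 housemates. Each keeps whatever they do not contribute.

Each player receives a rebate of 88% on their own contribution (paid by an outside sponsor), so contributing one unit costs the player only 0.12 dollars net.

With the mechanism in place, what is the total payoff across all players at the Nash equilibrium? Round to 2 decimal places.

389.88 dollars

Under the mechanism each unit contributed yields (1.4/9) / 0.12 = 1.2963 back to its contributor per unit of net cost, which exceeds 1, making full contribution the dominant choice for everyone.
So the Nash equilibrium is full contribution by all 9; the group earns 9 × (19 × 0.88 + 1.4 × 19) = 389.88.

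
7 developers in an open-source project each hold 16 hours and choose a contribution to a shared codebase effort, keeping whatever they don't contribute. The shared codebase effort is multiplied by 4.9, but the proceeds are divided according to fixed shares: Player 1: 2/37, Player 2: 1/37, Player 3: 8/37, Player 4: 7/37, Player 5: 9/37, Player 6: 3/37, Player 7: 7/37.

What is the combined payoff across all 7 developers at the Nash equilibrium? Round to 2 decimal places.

236.80 hours

For player j, contributing a unit is worthwhile iff 4.9 × (j's share) ≥ 1, i.e. iff j's share is at least 0.2041.
Player 3 and Player 5 clear that bar, contributing 16 each; the remaining 5 contribute 0. Total contributed: 32.
The shared codebase effort pays out 4.9 × 32 = 156.80 in total (split across the unequal shares, but the aggregate is all that matters for the group sum).
The 5 free-riders keep 16 each, adding 80. Group total = 80 + 156.80 = 236.80.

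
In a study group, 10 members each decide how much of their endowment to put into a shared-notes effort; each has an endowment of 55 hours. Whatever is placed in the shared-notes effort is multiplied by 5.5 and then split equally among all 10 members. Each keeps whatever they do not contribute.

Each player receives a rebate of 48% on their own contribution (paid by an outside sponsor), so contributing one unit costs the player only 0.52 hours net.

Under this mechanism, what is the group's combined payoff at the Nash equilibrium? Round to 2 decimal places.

3289.00 hours

Under the mechanism each unit contributed yields (5.5/10) / 0.52 = 1.0577 back to its contributor per unit of net cost, which exceeds 1, making full contribution the dominant choice for everyone.
So the Nash equilibrium is full contribution by all 10; the group earns 10 × (55 × 0.48 + 5.5 × 55) = 3289.00.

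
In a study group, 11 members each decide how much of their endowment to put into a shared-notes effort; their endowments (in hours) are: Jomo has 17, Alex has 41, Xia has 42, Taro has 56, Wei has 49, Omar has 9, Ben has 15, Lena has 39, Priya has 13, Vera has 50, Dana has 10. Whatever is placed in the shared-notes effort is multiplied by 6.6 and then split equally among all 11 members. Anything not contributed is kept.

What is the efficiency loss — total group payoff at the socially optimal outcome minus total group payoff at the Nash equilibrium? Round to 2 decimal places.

1909.60 hours

The private return per contributed unit is 6.6/11 = 0.6000 < 1 for every player regardless of endowment, so the Nash equilibrium is zero contribution and the group total is Σ E_j = 17 + 41 + 42 + 56 + 49 + 9 + 15 + 39 + 13 + 50 + 10 = 341.
Each contributed unit returns 6.600 to the group, so the social optimum is full contribution by everyone: group total = 6.600 × 341 = 2250.60.
Efficiency loss = (6.600 − 1) × 341 = 1909.60.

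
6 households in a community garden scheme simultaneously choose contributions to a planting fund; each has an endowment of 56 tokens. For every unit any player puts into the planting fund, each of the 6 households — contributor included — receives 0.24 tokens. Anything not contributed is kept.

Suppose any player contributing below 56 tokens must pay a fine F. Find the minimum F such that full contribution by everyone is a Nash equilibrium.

42.56 tokens

Given the others contribute fully, the best deviation is to contribute 0 (any partial contribution still incurs the fine and gives up units whose private return 0.24 is below 1).
Deviating from 56 to 0 saves 56 tokens but forfeits the deviator's share of the drop in the planting fund: 0.24 × 56 = 13.44.
So the deviation gain is 56 − 13.44 = 42.56, and the fine must be at least 42.56 tokens to wipe it out.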